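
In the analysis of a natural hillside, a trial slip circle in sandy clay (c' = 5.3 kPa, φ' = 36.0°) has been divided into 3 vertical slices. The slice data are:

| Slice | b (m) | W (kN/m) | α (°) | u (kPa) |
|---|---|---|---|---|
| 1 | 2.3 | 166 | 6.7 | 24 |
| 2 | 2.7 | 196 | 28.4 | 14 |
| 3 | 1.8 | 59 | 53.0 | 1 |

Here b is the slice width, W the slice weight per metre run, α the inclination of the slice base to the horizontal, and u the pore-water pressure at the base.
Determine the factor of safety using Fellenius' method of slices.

Ordinary method of slices: FS = Σ[c'·Δl_i + (W_i cosα_i − u_i·Δl_i)·tanφ'] / Σ W_i sinα_i, with Δl_i = b_i / cosα_i.
Slice 1: Δl = 2.3/cos6.7° = 2.316 m; N'_1 = 166·cos6.7° − 24·2.316 = 109.3; c'Δl = 12.27; W sinα = 19.4
Slice 2: Δl = 2.7/cos28.4° = 3.069 m; N'_2 = 196·cos28.4° − 14·3.069 = 129.4; c'Δl = 16.27; W sinα = 93.2
Slice 3: Δl = 1.8/cos53.0° = 2.991 m; N'_3 = 59·cos53.0° − 1·2.991 = 32.5; c'Δl = 15.85; W sinα = 47.1
Σc'Δl = 44.4 kN/m; ΣN' = 271.2 kN/m; ΣW sinα = 159.7 kN/m
Resisting = 44.4 + 271.2·tan36.0° = 44.4 + 197.1 = 241.5 kN/m
FS = 241.5 / 159.7 = 1.512

FS = 1.51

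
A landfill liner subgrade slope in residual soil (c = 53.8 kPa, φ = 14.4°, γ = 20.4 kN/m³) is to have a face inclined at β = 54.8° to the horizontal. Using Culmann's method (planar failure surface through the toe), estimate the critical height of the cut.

Culmann's analysis gives the critical failure plane at α_cr = (β + φ)/2 = (54.8 + 14.4)/2 = 34.6°, and the critical height
H_c = (4c/γ) · sinβ cosφ / [1 − cos(β − φ)]
    = (4·53.8/20.4) · sin54.8°·cos14.4° / [1 − cos(40.4°)]
    = 10.549 · 0.8171·0.9686 / [1 − 0.7615]
    = 10.549 · 0.7915 / 0.2385
    = 35.01 m

H_c = 35.01 m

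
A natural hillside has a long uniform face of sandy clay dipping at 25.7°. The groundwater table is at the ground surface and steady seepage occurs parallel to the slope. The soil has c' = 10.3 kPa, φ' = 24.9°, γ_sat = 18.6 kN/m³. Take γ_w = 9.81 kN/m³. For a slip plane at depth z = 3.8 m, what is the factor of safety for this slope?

FS = 0.83

With seepage parallel to the slope and the water table at the surface, the effective normal stress on the slip plane uses the buoyant unit weight γ' = γ_sat − γ_w while the driving shear stress uses γ_sat:
FS = [c' + γ' z cos²β tanφ'] / [γ_sat z sinβ cosβ]
γ' = 18.6 − 9.81 = 8.79 kN/m³
Numerator = 10.3 + 8.79·3.8·cos²25.7°·tan24.9° = 10.3 + 8.79·3.8·0.8119·0.4642 = 22.889 kPa
Denominator = 18.6·3.8·sin25.7°·cos25.7° = 18.6·3.8·0.4337·0.9011 = 27.619 kPa
FS = 22.889 / 27.619 = 0.829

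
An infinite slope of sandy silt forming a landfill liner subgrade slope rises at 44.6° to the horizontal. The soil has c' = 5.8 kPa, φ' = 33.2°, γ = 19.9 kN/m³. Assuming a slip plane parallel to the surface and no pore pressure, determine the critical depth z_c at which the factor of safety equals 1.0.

Setting FS = 1.00 in FS = [c' + γz cos²β tanφ'] / [γz sinβ cosβ] and solving for z:
z = c' / [γ cosβ (FS·sinβ − cosβ·tanφ')]
  = 5.8 / [19.9·cos44.6°·(1.00·sin44.6° − cos44.6°·tan33.2°)]
  = 5.8 / [19.9·0.7120·(1.00·0.7022 − 0.7120·0.6544)]
  = 5.8 / 3.3470 = 1.733 m

z_c = 1.73 m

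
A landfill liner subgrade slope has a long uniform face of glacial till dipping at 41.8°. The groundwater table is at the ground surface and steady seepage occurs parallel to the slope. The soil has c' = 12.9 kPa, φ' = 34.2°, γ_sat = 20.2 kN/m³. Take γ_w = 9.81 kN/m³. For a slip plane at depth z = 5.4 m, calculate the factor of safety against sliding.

FS = 0.63

With seepage parallel to the slope and the water table at the surface, the effective normal stress on the slip plane uses the buoyant unit weight γ' = γ_sat − γ_w while the driving shear stress uses γ_sat:
FS = [c' + γ' z cos²β tanφ'] / [γ_sat z sinβ cosβ]
γ' = 20.2 − 9.81 = 10.39 kN/m³
Numerator = 12.9 + 10.39·5.4·cos²41.8°·tan34.2° = 12.9 + 10.39·5.4·0.5557·0.6796 = 34.090 kPa
Denominator = 20.2·5.4·sin41.8°·cos41.8° = 20.2·5.4·0.6665·0.7455 = 54.200 kPa
FS = 34.090 / 54.200 = 0.629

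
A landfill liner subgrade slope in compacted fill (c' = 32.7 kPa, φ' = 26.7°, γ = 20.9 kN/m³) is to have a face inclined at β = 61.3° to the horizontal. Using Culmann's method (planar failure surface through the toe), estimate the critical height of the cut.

Culmann's analysis gives the critical failure plane at α_cr = (β + φ')/2 = (61.3 + 26.7)/2 = 44.0°, and the critical height
H_c = (4c'/γ) · sinβ cosφ' / [1 − cos(β − φ')]
    = (4·32.7/20.9) · sin61.3°·cos26.7° / [1 − cos(34.6°)]
    = 6.258 · 0.8771·0.8934 / [1 − 0.8231]
    = 6.258 · 0.7836 / 0.1769
    = 27.73 m

H_c = 27.73 m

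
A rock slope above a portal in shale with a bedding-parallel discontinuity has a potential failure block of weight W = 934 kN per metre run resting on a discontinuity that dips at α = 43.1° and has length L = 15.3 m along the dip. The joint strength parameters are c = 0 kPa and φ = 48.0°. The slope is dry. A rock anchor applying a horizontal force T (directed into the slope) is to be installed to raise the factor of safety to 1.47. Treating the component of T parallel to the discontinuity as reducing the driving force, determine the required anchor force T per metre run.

Resolving forces along and normal to the sliding plane, with the horizontal anchor force T adding T·sinα to the effective normal force and T·cosα acting up the plane against the driving force:
FS = [cL + (W cosα + T sinα) tanφ] / [W sinα − T cosα]
Without the anchor: N' = 682.0 kN/m, driving T_d = 638.2 kN/m, resisting R = 0·15.3 + 682.0·tan48.0° = 757.4 kN/m, FS = 1.19.
Setting FS = 1.47 and solving for T:
1.47·(638.2 − T cos43.1°) = 757.4 + T sin43.1°·tan48.0°
T·(sin43.1°·tan48.0° + 1.47·cos43.1°) = 1.47·638.2 − 757.4
T·(0.6833·1.1106 + 1.47·0.7302) = 938.1 − 757.4 = 180.7
T·1.8322 = 180.7
T = 98.6 kN/m

T = 99 kN/m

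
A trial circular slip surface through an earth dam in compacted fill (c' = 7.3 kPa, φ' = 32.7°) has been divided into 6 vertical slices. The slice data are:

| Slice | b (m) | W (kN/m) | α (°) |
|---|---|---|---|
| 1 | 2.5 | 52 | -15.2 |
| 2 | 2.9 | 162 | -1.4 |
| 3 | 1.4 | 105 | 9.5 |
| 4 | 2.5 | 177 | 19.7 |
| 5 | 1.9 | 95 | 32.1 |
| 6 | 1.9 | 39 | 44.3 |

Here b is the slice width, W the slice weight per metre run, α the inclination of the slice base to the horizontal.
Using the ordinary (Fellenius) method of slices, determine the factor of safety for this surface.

Ordinary method of slices: FS = Σ[c'·Δl_i + (W_i cosα_i)·tanφ'] / Σ W_i sinα_i, with Δl_i = b_i / cosα_i.
Slice 1: Δl = 2.5/cos(-15.2°) = 2.591 m; N'_1 = 52·cos(-15.2°) = 50.2; c'Δl = 18.91; W sinα = -13.6
Slice 2: Δl = 2.9/cos(-1.4°) = 2.901 m; N'_2 = 162·cos(-1.4°) = 162.0; c'Δl = 21.18; W sinα = -4.0
Slice 3: Δl = 1.4/cos9.5° = 1.419 m; N'_3 = 105·cos9.5° = 103.6; c'Δl = 10.36; W sinα = 17.3
Slice 4: Δl = 2.5/cos19.7° = 2.655 m; N'_4 = 177·cos19.7° = 166.6; c'Δl = 19.38; W sinα = 59.7
Slice 5: Δl = 1.9/cos32.1° = 2.243 m; N'_5 = 95·cos32.1° = 80.5; c'Δl = 16.37; W sinα = 50.5
Slice 6: Δl = 1.9/cos44.3° = 2.655 m; N'_6 = 39·cos44.3° = 27.9; c'Δl = 19.38; W sinα = 27.2
Σc'Δl = 105.6 kN/m; ΣN' = 590.7 kN/m; ΣW sinα = 137.1 kN/m
Resisting = 105.6 + 590.7·tan32.7° = 105.6 + 379.2 = 484.8 kN/m
FS = 484.8 / 137.1 = 3.536

FS = 3.54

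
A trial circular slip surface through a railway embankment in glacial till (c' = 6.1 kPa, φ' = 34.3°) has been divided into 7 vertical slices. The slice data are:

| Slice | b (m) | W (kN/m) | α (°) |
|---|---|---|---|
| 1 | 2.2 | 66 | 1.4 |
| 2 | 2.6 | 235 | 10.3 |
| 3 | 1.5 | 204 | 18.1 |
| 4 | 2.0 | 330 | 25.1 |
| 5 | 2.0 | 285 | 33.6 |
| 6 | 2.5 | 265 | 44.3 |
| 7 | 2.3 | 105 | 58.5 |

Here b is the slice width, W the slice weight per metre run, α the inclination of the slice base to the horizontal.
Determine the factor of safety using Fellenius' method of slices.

Ordinary method of slices: FS = Σ[c'·Δl_i + (W_i cosα_i)·tanφ'] / Σ W_i sinα_i, with Δl_i = b_i / cosα_i.
Slice 1: Δl = 2.2/cos1.4° = 2.201 m; N'_1 = 66·cos1.4° = 66.0; c'Δl = 13.42; W sinα = 1.6
Slice 2: Δl = 2.6/cos10.3° = 2.643 m; N'_2 = 235·cos10.3° = 231.2; c'Δl = 16.12; W sinα = 42.0
Slice 3: Δl = 1.5/cos18.1° = 1.578 m; N'_3 = 204·cos18.1° = 193.9; c'Δl = 9.63; W sinα = 63.4
Slice 4: Δl = 2.0/cos25.1° = 2.209 m; N'_4 = 330·cos25.1° = 298.8; c'Δl = 13.47; W sinα = 140.0
Slice 5: Δl = 2.0/cos33.6° = 2.401 m; N'_5 = 285·cos33.6° = 237.4; c'Δl = 14.65; W sinα = 157.7
Slice 6: Δl = 2.5/cos44.3° = 3.493 m; N'_6 = 265·cos44.3° = 189.7; c'Δl = 21.31; W sinα = 185.1
Slice 7: Δl = 2.3/cos58.5° = 4.402 m; N'_7 = 105·cos58.5° = 54.9; c'Δl = 26.85; W sinα = 89.5
Σc'Δl = 115.4 kN/m; ΣN' = 1271.8 kN/m; ΣW sinα = 679.3 kN/m
Resisting = 115.4 + 1271.8·tan34.3° = 115.4 + 867.6 = 983.0 kN/m
FS = 983.0 / 679.3 = 1.447

FS = 1.45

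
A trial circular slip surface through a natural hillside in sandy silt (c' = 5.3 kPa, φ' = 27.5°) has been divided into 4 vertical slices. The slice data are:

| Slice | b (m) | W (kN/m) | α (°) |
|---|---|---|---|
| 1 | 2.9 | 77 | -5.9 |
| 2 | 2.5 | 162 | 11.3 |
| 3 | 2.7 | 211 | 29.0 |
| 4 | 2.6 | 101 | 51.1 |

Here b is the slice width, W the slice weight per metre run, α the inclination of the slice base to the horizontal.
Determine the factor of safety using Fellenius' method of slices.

FS = 1.56

Ordinary method of slices: FS = Σ[c'·Δl_i + (W_i cosα_i)·tanφ'] / Σ W_i sinα_i, with Δl_i = b_i / cosα_i.
Slice 1: Δl = 2.9/cos(-5.9°) = 2.915 m; N'_1 = 77·cos(-5.9°) = 76.6; c'Δl = 15.45; W sinα = -7.9
Slice 2: Δl = 2.5/cos11.3° = 2.549 m; N'_2 = 162·cos11.3° = 158.9; c'Δl = 13.51; W sinα = 31.7
Slice 3: Δl = 2.7/cos29.0° = 3.087 m; N'_3 = 211·cos29.0° = 184.5; c'Δl = 16.36; W sinα = 102.3
Slice 4: Δl = 2.6/cos51.1° = 4.140 m; N'_4 = 101·cos51.1° = 63.4; c'Δl = 21.94; W sinα = 78.6
Σc'Δl = 67.3 kN/m; ΣN' = 483.4 kN/m; ΣW sinα = 204.7 kN/m
Resisting = 67.3 + 483.4·tan27.5° = 67.3 + 251.7 = 318.9 kN/m
FS = 318.9 / 204.7 = 1.558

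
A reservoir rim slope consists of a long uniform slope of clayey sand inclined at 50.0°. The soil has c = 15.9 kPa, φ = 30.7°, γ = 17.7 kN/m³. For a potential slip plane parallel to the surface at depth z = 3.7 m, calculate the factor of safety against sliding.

FS = 0.99

For an infinite slope with a slip plane parallel to the surface (no pore pressure): FS = [c + γz cos²β tanφ] / [γz sinβ cosβ].
γz = 17.7·3.7 = 65.49 kN/m²
Numerator = 15.9 + 65.49·cos²50.0°·tan30.7° = 15.9 + 65.49·0.4132·0.5938 = 31.966 kPa
Denominator = 65.49·sin50.0°·cos50.0° = 65.49·0.7660·0.6428 = 32.248 kPa
FS = 31.966 / 32.248 = 0.991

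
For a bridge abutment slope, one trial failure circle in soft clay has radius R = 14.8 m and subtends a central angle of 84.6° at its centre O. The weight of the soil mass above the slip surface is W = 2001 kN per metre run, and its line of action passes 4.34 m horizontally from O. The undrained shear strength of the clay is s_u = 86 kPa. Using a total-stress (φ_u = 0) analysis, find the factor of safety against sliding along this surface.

FS = 3.20

Taking moments about the centre O, the resisting moment is provided by the undrained shear strength acting along the arc:
Arc length L_a = R·θ = 14.8·(84.6°·π/180) = 14.8·1.4765 = 21.85 m
M_R = s_u·L_a·R = 86·21.85·14.8 = 27814.4 kN·m/m
M_D = W·d = 2001·4.34 = 8684.3 kN·m/m
FS = M_R / M_D = 27814.4 / 8684.3 = 3.203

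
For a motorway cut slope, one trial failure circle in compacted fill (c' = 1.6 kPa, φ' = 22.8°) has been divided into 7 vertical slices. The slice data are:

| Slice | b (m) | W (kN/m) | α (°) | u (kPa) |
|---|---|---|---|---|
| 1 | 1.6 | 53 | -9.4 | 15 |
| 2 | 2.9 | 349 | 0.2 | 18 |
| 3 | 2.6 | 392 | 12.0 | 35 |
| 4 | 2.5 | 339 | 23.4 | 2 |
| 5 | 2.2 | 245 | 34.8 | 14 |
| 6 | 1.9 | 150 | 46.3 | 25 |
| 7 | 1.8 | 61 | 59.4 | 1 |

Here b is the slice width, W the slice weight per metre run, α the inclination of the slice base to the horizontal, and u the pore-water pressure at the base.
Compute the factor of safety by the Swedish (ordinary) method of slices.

Ordinary method of slices: FS = Σ[c'·Δl_i + (W_i cosα_i − u_i·Δl_i)·tanφ'] / Σ W_i sinα_i, with Δl_i = b_i / cosα_i.
Slice 1: Δl = 1.6/cos(-9.4°) = 1.622 m; N'_1 = 53·cos(-9.4°) − 15·1.622 = 28.0; c'Δl = 2.59; W sinα = -8.7
Slice 2: Δl = 2.9/cos0.2° = 2.900 m; N'_2 = 349·cos0.2° − 18·2.900 = 296.8; c'Δl = 4.64; W sinα = 1.2
Slice 3: Δl = 2.6/cos12.0° = 2.658 m; N'_3 = 392·cos12.0° − 35·2.658 = 290.4; c'Δl = 4.25; W sinα = 81.5
Slice 4: Δl = 2.5/cos23.4° = 2.724 m; N'_4 = 339·cos23.4° − 2·2.724 = 305.7; c'Δl = 4.36; W sinα = 134.6
Slice 5: Δl = 2.2/cos34.8° = 2.679 m; N'_5 = 245·cos34.8° − 14·2.679 = 163.7; c'Δl = 4.29; W sinα = 139.8
Slice 6: Δl = 1.9/cos46.3° = 2.750 m; N'_6 = 150·cos46.3° − 25·2.750 = 34.9; c'Δl = 4.40; W sinα = 108.4
Slice 7: Δl = 1.8/cos59.4° = 3.536 m; N'_7 = 61·cos59.4° − 1·3.536 = 27.5; c'Δl = 5.66; W sinα = 52.5
Σc'Δl = 30.2 kN/m; ΣN' = 1146.9 kN/m; ΣW sinα = 509.5 kN/m
Resisting = 30.2 + 1146.9·tan22.8° = 30.2 + 482.1 = 512.3 kN/m
FS = 512.3 / 509.5 = 1.006

FS = 1.01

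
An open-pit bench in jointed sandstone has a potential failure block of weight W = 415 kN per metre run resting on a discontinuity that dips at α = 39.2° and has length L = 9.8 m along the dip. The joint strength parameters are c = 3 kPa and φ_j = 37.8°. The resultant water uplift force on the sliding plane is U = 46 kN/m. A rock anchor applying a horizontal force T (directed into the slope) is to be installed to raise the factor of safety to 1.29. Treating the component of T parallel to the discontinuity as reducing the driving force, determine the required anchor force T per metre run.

Resolving forces along and normal to the sliding plane, with the horizontal anchor force T adding T·sinα to the effective normal force and T·cosα acting up the plane against the driving force:
FS = [cL + (W cosα − U + T sinα) tanφ_j] / [W sinα − T cosα]
Without the anchor: N' = 275.6 kN/m, driving T_d = 262.3 kN/m, resisting R = 3·9.8 + 275.6·tan37.8° = 243.2 kN/m, FS = 0.93.
Setting FS = 1.29 and solving for T:
1.29·(262.3 − T cos39.2°) = 243.2 + T sin39.2°·tan37.8°
T·(sin39.2°·tan37.8° + 1.29·cos39.2°) = 1.29·262.3 − 243.2
T·(0.6320·0.7757 + 1.29·0.7749) = 338.4 − 243.2 = 95.2
T·1.4899 = 95.2
T = 63.9 kN/m

T = 64 kN/m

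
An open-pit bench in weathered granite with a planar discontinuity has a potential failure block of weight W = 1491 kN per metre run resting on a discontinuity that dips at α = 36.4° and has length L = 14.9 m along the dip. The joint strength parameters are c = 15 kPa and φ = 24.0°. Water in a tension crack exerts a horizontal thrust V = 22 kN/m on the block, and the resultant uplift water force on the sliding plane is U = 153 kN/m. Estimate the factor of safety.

FS = 0.76

Resolving the block weight along and normal to the plane and applying the Mohr–Coulomb strength on the joint:
N' = W cosα − U − V sinα = 1491·cos36.4° − 153 − 22·sin36.4° = 1034.0 kN/m
Driving force T = W sinα + V cosα = 1491·sin36.4° + 22·cos36.4° = 902.5 kN/m
Resisting force R = c·L + N'·tanφ = 15·14.9 + 1034.0·tan24.0° = 223.5 + 460.4 = 683.9 kN/m
FS = R / T = 683.9 / 902.5 = 0.758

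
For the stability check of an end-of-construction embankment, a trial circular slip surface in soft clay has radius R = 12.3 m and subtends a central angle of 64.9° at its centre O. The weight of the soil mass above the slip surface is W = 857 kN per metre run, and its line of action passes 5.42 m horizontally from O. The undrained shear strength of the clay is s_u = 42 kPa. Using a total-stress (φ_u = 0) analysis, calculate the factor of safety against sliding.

FS = 1.55

Taking moments about the centre O, the resisting moment is provided by the undrained shear strength acting along the arc:
Arc length L_a = R·θ = 12.3·(64.9°·π/180) = 12.3·1.1327 = 13.93 m
M_R = s_u·L_a·R = 42·13.93·12.3 = 7197.5 kN·m/m
M_D = W·d = 857·5.42 = 4644.9 kN·m/m
FS = M_R / M_D = 7197.5 / 4644.9 = 1.550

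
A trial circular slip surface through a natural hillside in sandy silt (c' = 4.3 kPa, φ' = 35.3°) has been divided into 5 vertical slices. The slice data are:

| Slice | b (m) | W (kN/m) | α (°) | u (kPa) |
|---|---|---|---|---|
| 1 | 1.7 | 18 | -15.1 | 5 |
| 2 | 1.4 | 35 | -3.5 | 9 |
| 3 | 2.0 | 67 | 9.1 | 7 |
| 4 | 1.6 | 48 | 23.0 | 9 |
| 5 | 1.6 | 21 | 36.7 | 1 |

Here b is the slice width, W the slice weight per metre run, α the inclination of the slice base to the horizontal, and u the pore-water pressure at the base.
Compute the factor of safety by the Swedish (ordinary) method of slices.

Ordinary method of slices: FS = Σ[c'·Δl_i + (W_i cosα_i − u_i·Δl_i)·tanφ'] / Σ W_i sinα_i, with Δl_i = b_i / cosα_i.
Slice 1: Δl = 1.7/cos(-15.1°) = 1.761 m; N'_1 = 18·cos(-15.1°) − 5·1.761 = 8.6; c'Δl = 7.57; W sinα = -4.7
Slice 2: Δl = 1.4/cos(-3.5°) = 1.403 m; N'_2 = 35·cos(-3.5°) − 9·1.403 = 22.3; c'Δl = 6.03; W sinα = -2.1
Slice 3: Δl = 2.0/cos9.1° = 2.025 m; N'_3 = 67·cos9.1° − 7·2.025 = 52.0; c'Δl = 8.71; W sinα = 10.6
Slice 4: Δl = 1.6/cos23.0° = 1.738 m; N'_4 = 48·cos23.0° − 9·1.738 = 28.5; c'Δl = 7.47; W sinα = 18.8
Slice 5: Δl = 1.6/cos36.7° = 1.996 m; N'_5 = 21·cos36.7° − 1·1.996 = 14.8; c'Δl = 8.58; W sinα = 12.6
Σc'Δl = 38.4 kN/m; ΣN' = 126.2 kN/m; ΣW sinα = 35.1 kN/m
Resisting = 38.4 + 126.2·tan35.3° = 38.4 + 89.4 = 127.8 kN/m
FS = 127.8 / 35.1 = 3.642

FS = 3.64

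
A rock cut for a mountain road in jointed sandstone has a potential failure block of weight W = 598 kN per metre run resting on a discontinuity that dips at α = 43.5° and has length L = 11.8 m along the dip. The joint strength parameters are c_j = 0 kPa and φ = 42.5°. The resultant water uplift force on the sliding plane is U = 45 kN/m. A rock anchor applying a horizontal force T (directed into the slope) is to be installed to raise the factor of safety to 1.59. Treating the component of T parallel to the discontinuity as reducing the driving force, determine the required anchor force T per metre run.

T = 167 kN/m

Resolving forces along and normal to the sliding plane, with the horizontal anchor force T adding T·sinα to the effective normal force and T·cosα acting up the plane against the driving force:
FS = [c_jL + (W cosα − U + T sinα) tanφ] / [W sinα − T cosα]
Without the anchor: N' = 388.8 kN/m, driving T_d = 411.6 kN/m, resisting R = 0·11.8 + 388.8·tan42.5° = 356.2 kN/m, FS = 0.87.
Setting FS = 1.59 and solving for T:
1.59·(411.6 − T cos43.5°) = 356.2 + T sin43.5°·tan42.5°
T·(sin43.5°·tan42.5° + 1.59·cos43.5°) = 1.59·411.6 − 356.2
T·(0.6884·0.9163 + 1.59·0.7254) = 654.5 − 356.2 = 298.3
T·1.7841 = 298.3
T = 167.2 kN/m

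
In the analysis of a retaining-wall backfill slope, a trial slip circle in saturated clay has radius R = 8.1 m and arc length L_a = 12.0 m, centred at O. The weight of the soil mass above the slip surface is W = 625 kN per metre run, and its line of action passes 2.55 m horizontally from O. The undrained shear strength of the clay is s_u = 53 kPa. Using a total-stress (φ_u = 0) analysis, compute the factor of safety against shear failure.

Taking moments about the centre O, the resisting moment is provided by the undrained shear strength acting along the arc:
M_R = s_u·L_a·R = 53·12.00·8.1 = 5151.6 kN·m/m
M_D = W·d = 625·2.55 = 1593.8 kN·m/m
FS = M_R / M_D = 5151.6 / 1593.8 = 3.232

FS = 3.23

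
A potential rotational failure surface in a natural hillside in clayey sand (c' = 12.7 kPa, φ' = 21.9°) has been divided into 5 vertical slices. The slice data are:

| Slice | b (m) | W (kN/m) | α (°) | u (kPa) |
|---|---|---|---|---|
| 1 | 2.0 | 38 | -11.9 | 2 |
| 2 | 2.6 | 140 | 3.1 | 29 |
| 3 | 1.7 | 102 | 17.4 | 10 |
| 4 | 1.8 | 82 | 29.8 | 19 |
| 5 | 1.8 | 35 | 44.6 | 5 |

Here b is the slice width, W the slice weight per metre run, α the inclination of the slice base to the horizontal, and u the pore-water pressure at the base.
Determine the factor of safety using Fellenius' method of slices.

Ordinary method of slices: FS = Σ[c'·Δl_i + (W_i cosα_i − u_i·Δl_i)·tanφ'] / Σ W_i sinα_i, with Δl_i = b_i / cosα_i.
Slice 1: Δl = 2.0/cos(-11.9°) = 2.044 m; N'_1 = 38·cos(-11.9°) − 2·2.044 = 33.1; c'Δl = 25.96; W sinα = -7.8
Slice 2: Δl = 2.6/cos3.1° = 2.604 m; N'_2 = 140·cos3.1° − 29·2.604 = 64.3; c'Δl = 33.07; W sinα = 7.6
Slice 3: Δl = 1.7/cos17.4° = 1.782 m; N'_3 = 102·cos17.4° − 10·1.782 = 79.5; c'Δl = 22.63; W sinα = 30.5
Slice 4: Δl = 1.8/cos29.8° = 2.074 m; N'_4 = 82·cos29.8° − 19·2.074 = 31.7; c'Δl = 26.34; W sinα = 40.8
Slice 5: Δl = 1.8/cos44.6° = 2.528 m; N'_5 = 35·cos44.6° − 5·2.528 = 12.3; c'Δl = 32.11; W sinα = 24.6
Σc'Δl = 140.1 kN/m; ΣN' = 220.9 kN/m; ΣW sinα = 95.6 kN/m
Resisting = 140.1 + 220.9·tan21.9° = 140.1 + 88.8 = 228.9 kN/m
FS = 228.9 / 95.6 = 2.395

FS = 2.40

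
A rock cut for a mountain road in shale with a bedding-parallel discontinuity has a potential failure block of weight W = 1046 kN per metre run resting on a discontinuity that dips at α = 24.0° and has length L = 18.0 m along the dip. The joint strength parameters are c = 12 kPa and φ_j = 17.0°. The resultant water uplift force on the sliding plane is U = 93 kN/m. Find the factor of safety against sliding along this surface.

FS = 1.13

Resolving the block weight along and normal to the plane and applying the Mohr–Coulomb strength on the joint:
N' = W cosα − U = 1046·cos24.0° − 93 = 862.6 kN/m
Driving force T = W sinα = 1046·sin24.0° = 425.4 kN/m
Resisting force R = c·L + N'·tanφ_j = 12·18.0 + 862.6·tan17.0° = 216.0 + 263.7 = 479.7 kN/m
FS = R / T = 479.7 / 425.4 = 1.128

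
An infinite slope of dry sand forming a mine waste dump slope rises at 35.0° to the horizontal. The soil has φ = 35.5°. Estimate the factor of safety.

FS = 1.02

For a dry cohesionless infinite slope the factor of safety is FS = tanφ / tanβ.
FS = tan35.5° / tan35.0° = 0.7133 / 0.7002 = 1.019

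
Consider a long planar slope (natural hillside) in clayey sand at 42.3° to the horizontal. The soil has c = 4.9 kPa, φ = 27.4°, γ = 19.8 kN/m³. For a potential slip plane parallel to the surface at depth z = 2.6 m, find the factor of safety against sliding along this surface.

For an infinite slope with a slip plane parallel to the surface (no pore pressure): FS = [c + γz cos²β tanφ] / [γz sinβ cosβ].
γz = 19.8·2.6 = 51.48 kN/m²
Numerator = 4.9 + 51.48·cos²42.3°·tan27.4° = 4.9 + 51.48·0.5471·0.5184 = 19.498 kPa
Denominator = 51.48·sin42.3°·cos42.3° = 51.48·0.6730·0.7396 = 25.626 kPa
FS = 19.498 / 25.626 = 0.761

FS = 0.76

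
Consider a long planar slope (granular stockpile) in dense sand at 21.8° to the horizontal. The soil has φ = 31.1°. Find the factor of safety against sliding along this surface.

FS = 1.51

For a dry cohesionless infinite slope the factor of safety is FS = tanφ / tanβ.
FS = tan31.1° / tan21.8° = 0.6032 / 0.4000 = 1.508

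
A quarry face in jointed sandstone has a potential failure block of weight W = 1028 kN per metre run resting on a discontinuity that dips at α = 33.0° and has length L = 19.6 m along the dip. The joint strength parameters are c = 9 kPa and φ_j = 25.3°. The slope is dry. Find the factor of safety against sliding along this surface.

FS = 1.04

Resolving the block weight along and normal to the plane and applying the Mohr–Coulomb strength on the joint:
N' = W cosα = 1028·cos33.0° = 862.2 kN/m
Driving force T = W sinα = 1028·sin33.0° = 559.9 kN/m
Resisting force R = c·L + N'·tanφ_j = 9·19.6 + 862.2·tan25.3° = 176.4 + 407.5 = 583.9 kN/m
FS = R / T = 583.9 / 559.9 = 1.043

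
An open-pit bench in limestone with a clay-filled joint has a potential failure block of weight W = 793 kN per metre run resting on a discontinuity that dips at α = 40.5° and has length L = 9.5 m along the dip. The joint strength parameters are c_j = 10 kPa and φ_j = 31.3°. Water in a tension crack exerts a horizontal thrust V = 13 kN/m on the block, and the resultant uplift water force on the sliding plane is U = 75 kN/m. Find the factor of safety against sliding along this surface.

Resolving the block weight along and normal to the plane and applying the Mohr–Coulomb strength on the joint:
N' = W cosα − U − V sinα = 793·cos40.5° − 75 − 13·sin40.5° = 519.6 kN/m
Driving force T = W sinα + V cosα = 793·sin40.5° + 13·cos40.5° = 524.9 kN/m
Resisting force R = c_j·L + N'·tanφ_j = 10·9.5 + 519.6·tan31.3° = 95.0 + 315.9 = 410.9 kN/m
FS = R / T = 410.9 / 524.9 = 0.783

FS = 0.78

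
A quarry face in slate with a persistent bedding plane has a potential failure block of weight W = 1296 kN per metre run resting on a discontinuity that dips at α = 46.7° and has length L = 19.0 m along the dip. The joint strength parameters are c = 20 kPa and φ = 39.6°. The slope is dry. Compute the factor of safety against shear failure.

Resolving the block weight along and normal to the plane and applying the Mohr–Coulomb strength on the joint:
N' = W cosα = 1296·cos46.7° = 888.8 kN/m
Driving force T = W sinα = 1296·sin46.7° = 943.2 kN/m
Resisting force R = c·L + N'·tanφ = 20·19.0 + 888.8·tan39.6° = 380.0 + 735.3 = 1115.3 kN/m
FS = R / T = 1115.3 / 943.2 = 1.182

FS = 1.18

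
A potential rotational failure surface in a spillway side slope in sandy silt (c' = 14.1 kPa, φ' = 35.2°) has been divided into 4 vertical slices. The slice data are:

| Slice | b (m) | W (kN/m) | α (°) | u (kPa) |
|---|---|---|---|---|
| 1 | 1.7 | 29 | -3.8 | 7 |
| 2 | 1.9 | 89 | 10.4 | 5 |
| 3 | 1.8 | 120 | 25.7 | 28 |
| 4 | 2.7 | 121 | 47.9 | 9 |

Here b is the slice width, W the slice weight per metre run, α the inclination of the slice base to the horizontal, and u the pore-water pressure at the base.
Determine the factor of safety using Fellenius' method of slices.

Ordinary method of slices: FS = Σ[c'·Δl_i + (W_i cosα_i − u_i·Δl_i)·tanφ'] / Σ W_i sinα_i, with Δl_i = b_i / cosα_i.
Slice 1: Δl = 1.7/cos(-3.8°) = 1.704 m; N'_1 = 29·cos(-3.8°) − 7·1.704 = 17.0; c'Δl = 24.02; W sinα = -1.9
Slice 2: Δl = 1.9/cos10.4° = 1.932 m; N'_2 = 89·cos10.4° − 5·1.932 = 77.9; c'Δl = 27.24; W sinα = 16.1
Slice 3: Δl = 1.8/cos25.7° = 1.998 m; N'_3 = 120·cos25.7° − 28·1.998 = 52.2; c'Δl = 28.17; W sinα = 52.0
Slice 4: Δl = 2.7/cos47.9° = 4.027 m; N'_4 = 121·cos47.9° − 9·4.027 = 44.9; c'Δl = 56.78; W sinα = 89.8
Σc'Δl = 136.2 kN/m; ΣN' = 192.0 kN/m; ΣW sinα = 156.0 kN/m
Resisting = 136.2 + 192.0·tan35.2° = 136.2 + 135.4 = 271.6 kN/m
FS = 271.6 / 156.0 = 1.742

FS = 1.74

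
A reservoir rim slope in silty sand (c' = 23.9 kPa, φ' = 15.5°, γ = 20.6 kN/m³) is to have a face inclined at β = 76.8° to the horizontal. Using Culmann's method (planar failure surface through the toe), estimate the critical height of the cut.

Culmann's analysis gives the critical failure plane at α_cr = (β + φ')/2 = (76.8 + 15.5)/2 = 46.1°, and the critical height
H_c = (4c'/γ) · sinβ cosφ' / [1 − cos(β − φ')]
    = (4·23.9/20.6) · sin76.8°·cos15.5° / [1 − cos(61.3°)]
    = 4.641 · 0.9736·0.9636 / [1 − 0.4802]
    = 4.641 · 0.9382 / 0.5198
    = 8.38 m

H_c = 8.38 m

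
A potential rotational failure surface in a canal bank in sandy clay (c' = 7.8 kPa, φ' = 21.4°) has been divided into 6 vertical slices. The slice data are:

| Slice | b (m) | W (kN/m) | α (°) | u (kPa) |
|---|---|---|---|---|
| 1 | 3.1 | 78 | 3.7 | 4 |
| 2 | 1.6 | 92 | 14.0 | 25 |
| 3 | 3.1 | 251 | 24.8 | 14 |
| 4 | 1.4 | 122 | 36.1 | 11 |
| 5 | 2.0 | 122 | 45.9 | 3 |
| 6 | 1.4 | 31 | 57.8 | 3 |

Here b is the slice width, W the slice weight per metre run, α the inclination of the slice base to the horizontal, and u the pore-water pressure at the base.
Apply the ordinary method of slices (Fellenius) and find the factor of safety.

Ordinary method of slices: FS = Σ[c'·Δl_i + (W_i cosα_i − u_i·Δl_i)·tanφ'] / Σ W_i sinα_i, with Δl_i = b_i / cosα_i.
Slice 1: Δl = 3.1/cos3.7° = 3.106 m; N'_1 = 78·cos3.7° − 4·3.106 = 65.4; c'Δl = 24.23; W sinα = 5.0
Slice 2: Δl = 1.6/cos14.0° = 1.649 m; N'_2 = 92·cos14.0° − 25·1.649 = 48.0; c'Δl = 12.86; W sinα = 22.3
Slice 3: Δl = 3.1/cos24.8° = 3.415 m; N'_3 = 251·cos24.8° − 14·3.415 = 180.0; c'Δl = 26.64; W sinα = 105.3
Slice 4: Δl = 1.4/cos36.1° = 1.733 m; N'_4 = 122·cos36.1° − 11·1.733 = 79.5; c'Δl = 13.52; W sinα = 71.9
Slice 5: Δl = 2.0/cos45.9° = 2.874 m; N'_5 = 122·cos45.9° − 3·2.874 = 76.3; c'Δl = 22.42; W sinα = 87.6
Slice 6: Δl = 1.4/cos57.8° = 2.627 m; N'_6 = 31·cos57.8° − 3·2.627 = 8.6; c'Δl = 20.49; W sinα = 26.2
Σc'Δl = 120.2 kN/m; ΣN' = 457.9 kN/m; ΣW sinα = 318.3 kN/m
Resisting = 120.2 + 457.9·tan21.4° = 120.2 + 179.5 = 299.6 kN/m
FS = 299.6 / 318.3 = 0.941

FS = 0.94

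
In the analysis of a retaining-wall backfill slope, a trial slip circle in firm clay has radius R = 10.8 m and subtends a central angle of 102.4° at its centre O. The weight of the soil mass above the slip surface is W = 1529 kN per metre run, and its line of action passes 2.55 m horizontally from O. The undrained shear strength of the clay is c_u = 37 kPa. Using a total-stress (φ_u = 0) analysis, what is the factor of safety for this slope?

FS = 1.98

Taking moments about the centre O, the resisting moment is provided by the undrained shear strength acting along the arc:
Arc length L_a = R·θ = 10.8·(102.4°·π/180) = 10.8·1.7872 = 19.30 m
M_R = c_u·L_a·R = 37·19.30·10.8 = 7713.1 kN·m/m
M_D = W·d = 1529·2.55 = 3898.9 kN·m/m
FS = M_R / M_D = 7713.1 / 3898.9 = 1.978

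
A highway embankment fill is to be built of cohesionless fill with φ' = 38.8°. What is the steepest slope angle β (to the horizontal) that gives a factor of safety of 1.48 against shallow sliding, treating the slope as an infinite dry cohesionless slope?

β = 28.5°

For an infinite dry cohesionless slope FS = tanφ'/tanβ, so tanβ = tanφ' / FS.
tanβ = tan38.8° / 1.48 = 0.8040 / 1.48 = 0.5433
β = arctan(0.5433) = 28.51°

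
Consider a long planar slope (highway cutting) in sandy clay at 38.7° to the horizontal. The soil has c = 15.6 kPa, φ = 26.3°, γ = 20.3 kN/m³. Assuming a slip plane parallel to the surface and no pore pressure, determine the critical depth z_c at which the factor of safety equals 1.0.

Setting FS = 1.00 in FS = [c + γz cos²β tanφ] / [γz sinβ cosβ] and solving for z:
z = c / [γ cosβ (FS·sinβ − cosβ·tanφ)]
  = 15.6 / [20.3·cos38.7°·(1.00·sin38.7° − cos38.7°·tan26.3°)]
  = 15.6 / [20.3·0.7804·(1.00·0.6252 − 0.7804·0.4942)]
  = 15.6 / 3.7948 = 4.111 m

z_c = 4.11 m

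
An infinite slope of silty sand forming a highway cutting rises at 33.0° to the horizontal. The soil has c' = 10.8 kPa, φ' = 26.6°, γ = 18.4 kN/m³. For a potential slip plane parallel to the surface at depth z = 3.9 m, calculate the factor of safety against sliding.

For an infinite slope with a slip plane parallel to the surface (no pore pressure): FS = [c' + γz cos²β tanφ'] / [γz sinβ cosβ].
γz = 18.4·3.9 = 71.76 kN/m²
Numerator = 10.8 + 71.76·cos²33.0°·tan26.6° = 10.8 + 71.76·0.7034·0.5008 = 36.075 kPa
Denominator = 71.76·sin33.0°·cos33.0° = 71.76·0.5446·0.8387 = 32.778 kPa
FS = 36.075 / 32.778 = 1.101

FS = 1.10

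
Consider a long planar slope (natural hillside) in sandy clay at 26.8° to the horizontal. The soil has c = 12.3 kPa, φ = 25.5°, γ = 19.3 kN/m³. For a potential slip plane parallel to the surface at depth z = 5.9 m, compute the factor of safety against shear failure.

FS = 1.21

For an infinite slope with a slip plane parallel to the surface (no pore pressure): FS = [c + γz cos²β tanφ] / [γz sinβ cosβ].
γz = 19.3·5.9 = 113.87 kN/m²
Numerator = 12.3 + 113.87·cos²26.8°·tan25.5° = 12.3 + 113.87·0.7967·0.4770 = 55.572 kPa
Denominator = 113.87·sin26.8°·cos26.8° = 113.87·0.4509·0.8926 = 45.827 kPa
FS = 55.572 / 45.827 = 1.213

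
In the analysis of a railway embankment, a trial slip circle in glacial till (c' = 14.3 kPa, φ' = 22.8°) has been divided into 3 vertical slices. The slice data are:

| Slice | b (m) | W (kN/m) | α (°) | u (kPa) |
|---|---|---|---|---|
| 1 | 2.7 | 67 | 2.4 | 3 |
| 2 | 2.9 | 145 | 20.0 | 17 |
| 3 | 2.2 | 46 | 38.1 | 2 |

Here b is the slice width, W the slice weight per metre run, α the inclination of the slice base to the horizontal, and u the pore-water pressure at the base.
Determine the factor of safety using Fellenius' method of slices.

FS = 2.42

Ordinary method of slices: FS = Σ[c'·Δl_i + (W_i cosα_i − u_i·Δl_i)·tanφ'] / Σ W_i sinα_i, with Δl_i = b_i / cosα_i.
Slice 1: Δl = 2.7/cos2.4° = 2.702 m; N'_1 = 67·cos2.4° − 3·2.702 = 58.8; c'Δl = 38.64; W sinα = 2.8
Slice 2: Δl = 2.9/cos20.0° = 3.086 m; N'_2 = 145·cos20.0° − 17·3.086 = 83.8; c'Δl = 44.13; W sinα = 49.6
Slice 3: Δl = 2.2/cos38.1° = 2.796 m; N'_3 = 46·cos38.1° − 2·2.796 = 30.6; c'Δl = 39.98; W sinα = 28.4
Σc'Δl = 122.8 kN/m; ΣN' = 173.2 kN/m; ΣW sinα = 80.8 kN/m
Resisting = 122.8 + 173.2·tan22.8° = 122.8 + 72.8 = 195.6 kN/m
FS = 195.6 / 80.8 = 2.421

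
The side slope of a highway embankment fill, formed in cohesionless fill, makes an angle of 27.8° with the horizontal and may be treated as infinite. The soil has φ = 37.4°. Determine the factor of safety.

FS = 1.45

For a dry cohesionless infinite slope the factor of safety is FS = tanφ / tanβ.
FS = tan37.4° / tan27.8° = 0.7646 / 0.5272 = 1.450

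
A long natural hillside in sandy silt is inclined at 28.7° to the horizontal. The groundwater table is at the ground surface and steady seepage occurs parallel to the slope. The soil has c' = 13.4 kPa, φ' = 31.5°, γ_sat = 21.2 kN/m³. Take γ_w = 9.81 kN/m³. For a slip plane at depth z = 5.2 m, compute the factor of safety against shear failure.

FS = 0.89

With seepage parallel to the slope and the water table at the surface, the effective normal stress on the slip plane uses the buoyant unit weight γ' = γ_sat − γ_w while the driving shear stress uses γ_sat:
FS = [c' + γ' z cos²β tanφ'] / [γ_sat z sinβ cosβ]
γ' = 21.2 − 9.81 = 11.39 kN/m³
Numerator = 13.4 + 11.39·5.2·cos²28.7°·tan31.5° = 13.4 + 11.39·5.2·0.7694·0.6128 = 41.325 kPa
Denominator = 21.2·5.2·sin28.7°·cos28.7° = 21.2·5.2·0.4802·0.8771 = 46.436 kPa
FS = 41.325 / 46.436 = 0.890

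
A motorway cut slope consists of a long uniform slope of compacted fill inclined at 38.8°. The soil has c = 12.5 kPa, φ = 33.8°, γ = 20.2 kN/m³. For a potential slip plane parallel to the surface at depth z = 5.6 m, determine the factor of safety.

For an infinite slope with a slip plane parallel to the surface (no pore pressure): FS = [c + γz cos²β tanφ] / [γz sinβ cosβ].
γz = 20.2·5.6 = 113.12 kN/m²
Numerator = 12.5 + 113.12·cos²38.8°·tan33.8° = 12.5 + 113.12·0.6074·0.6694 = 58.494 kPa
Denominator = 113.12·sin38.8°·cos38.8° = 113.12·0.6266·0.7793 = 55.241 kPa
FS = 58.494 / 55.241 = 1.059

FS = 1.06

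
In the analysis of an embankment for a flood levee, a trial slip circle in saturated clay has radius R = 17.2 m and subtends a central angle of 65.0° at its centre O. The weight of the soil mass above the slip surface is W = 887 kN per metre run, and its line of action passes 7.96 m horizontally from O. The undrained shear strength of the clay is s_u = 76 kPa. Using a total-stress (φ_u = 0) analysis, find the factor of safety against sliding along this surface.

FS = 3.61

Taking moments about the centre O, the resisting moment is provided by the undrained shear strength acting along the arc:
Arc length L_a = R·θ = 17.2·(65.0°·π/180) = 17.2·1.1345 = 19.51 m
M_R = s_u·L_a·R = 76·19.51·17.2 = 25507.1 kN·m/m
M_D = W·d = 887·7.96 = 7060.5 kN·m/m
FS = M_R / M_D = 25507.1 / 7060.5 = 3.613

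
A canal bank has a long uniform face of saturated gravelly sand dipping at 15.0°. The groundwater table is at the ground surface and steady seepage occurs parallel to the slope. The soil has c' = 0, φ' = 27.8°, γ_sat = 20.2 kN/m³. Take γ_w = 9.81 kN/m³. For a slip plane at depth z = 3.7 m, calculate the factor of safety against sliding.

FS = 1.01

With seepage parallel to the slope and the water table at the surface, the effective normal stress on the slip plane uses the buoyant unit weight γ' = γ_sat − γ_w while the driving shear stress uses γ_sat:
FS = [c' + γ' z cos²β tanφ'] / [γ_sat z sinβ cosβ]
(For c' = 0 this reduces to FS = (γ'/γ_sat)·tanφ'/tanβ.)
γ' = 20.2 − 9.81 = 10.39 kN/m³
Numerator = 0.0 + 10.39·3.7·cos²15.0°·tan27.8° = 0.0 + 10.39·3.7·0.9330·0.5272 = 18.911 kPa
Denominator = 20.2·3.7·sin15.0°·cos15.0° = 20.2·3.7·0.2588·0.9659 = 18.685 kPa
FS = 18.911 / 18.685 = 1.012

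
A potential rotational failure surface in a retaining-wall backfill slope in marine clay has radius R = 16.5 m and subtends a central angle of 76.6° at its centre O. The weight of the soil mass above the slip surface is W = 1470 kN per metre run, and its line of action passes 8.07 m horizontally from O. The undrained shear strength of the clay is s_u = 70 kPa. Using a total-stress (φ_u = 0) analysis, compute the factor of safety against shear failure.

Taking moments about the centre O, the resisting moment is provided by the undrained shear strength acting along the arc:
Arc length L_a = R·θ = 16.5·(76.6°·π/180) = 16.5·1.3369 = 22.06 m
M_R = s_u·L_a·R = 70·22.06·16.5 = 25478.4 kN·m/m
M_D = W·d = 1470·8.07 = 11862.9 kN·m/m
FS = M_R / M_D = 25478.4 / 11862.9 = 2.148

FS = 2.15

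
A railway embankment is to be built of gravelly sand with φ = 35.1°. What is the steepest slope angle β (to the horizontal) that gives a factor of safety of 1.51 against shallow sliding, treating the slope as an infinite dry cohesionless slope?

For an infinite dry cohesionless slope FS = tanφ/tanβ, so tanβ = tanφ / FS.
tanβ = tan35.1° / 1.51 = 0.7028 / 1.51 = 0.4654
β = arctan(0.4654) = 24.96°

β = 25.0°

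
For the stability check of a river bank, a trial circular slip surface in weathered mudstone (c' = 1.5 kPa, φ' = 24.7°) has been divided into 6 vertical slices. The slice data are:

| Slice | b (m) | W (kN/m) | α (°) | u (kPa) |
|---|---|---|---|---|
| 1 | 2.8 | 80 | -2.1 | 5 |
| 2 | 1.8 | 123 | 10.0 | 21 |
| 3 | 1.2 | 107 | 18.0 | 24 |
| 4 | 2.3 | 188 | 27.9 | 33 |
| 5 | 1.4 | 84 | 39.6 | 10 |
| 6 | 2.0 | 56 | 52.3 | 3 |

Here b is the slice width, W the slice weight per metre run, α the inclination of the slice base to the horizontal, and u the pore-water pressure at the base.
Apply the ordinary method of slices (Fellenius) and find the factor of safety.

Ordinary method of slices: FS = Σ[c'·Δl_i + (W_i cosα_i − u_i·Δl_i)·tanφ'] / Σ W_i sinα_i, with Δl_i = b_i / cosα_i.
Slice 1: Δl = 2.8/cos(-2.1°) = 2.802 m; N'_1 = 80·cos(-2.1°) − 5·2.802 = 65.9; c'Δl = 4.20; W sinα = -2.9
Slice 2: Δl = 1.8/cos10.0° = 1.828 m; N'_2 = 123·cos10.0° − 21·1.828 = 82.7; c'Δl = 2.74; W sinα = 21.4
Slice 3: Δl = 1.2/cos18.0° = 1.262 m; N'_3 = 107·cos18.0° − 24·1.262 = 71.5; c'Δl = 1.89; W sinα = 33.1
Slice 4: Δl = 2.3/cos27.9° = 2.602 m; N'_4 = 188·cos27.9° − 33·2.602 = 80.3; c'Δl = 3.90; W sinα = 88.0
Slice 5: Δl = 1.4/cos39.6° = 1.817 m; N'_5 = 84·cos39.6° − 10·1.817 = 46.6; c'Δl = 2.73; W sinα = 53.5
Slice 6: Δl = 2.0/cos52.3° = 3.271 m; N'_6 = 56·cos52.3° − 3·3.271 = 24.4; c'Δl = 4.91; W sinα = 44.3
Σc'Δl = 20.4 kN/m; ΣN' = 371.4 kN/m; ΣW sinα = 237.3 kN/m
Resisting = 20.4 + 371.4·tan24.7° = 20.4 + 170.8 = 191.2 kN/m
FS = 191.2 / 237.3 = 0.806

FS = 0.81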